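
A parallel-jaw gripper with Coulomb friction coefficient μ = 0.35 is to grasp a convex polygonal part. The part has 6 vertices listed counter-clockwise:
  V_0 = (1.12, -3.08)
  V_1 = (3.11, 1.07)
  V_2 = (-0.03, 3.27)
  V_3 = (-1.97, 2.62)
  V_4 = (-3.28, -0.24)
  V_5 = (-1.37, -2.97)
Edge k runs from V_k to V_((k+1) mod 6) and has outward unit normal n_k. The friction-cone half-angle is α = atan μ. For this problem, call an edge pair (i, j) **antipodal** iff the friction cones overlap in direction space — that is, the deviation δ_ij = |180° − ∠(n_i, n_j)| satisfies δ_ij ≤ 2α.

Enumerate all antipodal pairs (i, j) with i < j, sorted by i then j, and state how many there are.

count = 4; pairs: (0,3), (1,4), (1,5), (2,5)

α = atan 0.35 = 19.29°;  2α = 38.58°
n_0 = (+0.9017, -0.4324)
n_1 = (+0.5738, +0.8190)
n_2 = (-0.3177, +0.9482)
n_3 = (-0.9092, +0.4164)
n_4 = (-0.8194, -0.5733)
n_5 = (-0.0441, -0.9990)
  (0,1): δ = 99.40°  ·
  (0,2): δ = 45.86°  ·
  (0,3): δ = 1.01°  ✓
  (0,4): δ = 60.60°  ·
  (0,5): δ = 113.09°  ·
  (1,2): δ = 126.46°  ·
  (1,3): δ = 79.59°  ·
  (1,4): δ = 20.01°  ✓
  (1,5): δ = 32.49°  ✓
  (2,3): δ = 133.13°  ·
  (2,4): δ = 73.55°  ·
  (2,5): δ = 21.05°  ✓
  (3,4): δ = 120.41°  ·
  (3,5): δ = 67.92°  ·
  (4,5): δ = 127.51°  ·
antipodal pairs: 4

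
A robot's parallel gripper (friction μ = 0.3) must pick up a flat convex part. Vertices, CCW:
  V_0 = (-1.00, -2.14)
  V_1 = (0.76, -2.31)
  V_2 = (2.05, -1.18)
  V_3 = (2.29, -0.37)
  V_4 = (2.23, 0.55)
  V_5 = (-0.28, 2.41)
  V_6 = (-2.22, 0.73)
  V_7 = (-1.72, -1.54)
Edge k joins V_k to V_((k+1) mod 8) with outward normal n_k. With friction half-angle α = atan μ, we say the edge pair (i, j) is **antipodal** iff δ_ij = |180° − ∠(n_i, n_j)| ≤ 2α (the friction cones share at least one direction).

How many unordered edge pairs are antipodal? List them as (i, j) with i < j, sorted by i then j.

count = 6; pairs: (0,4), (1,5), (2,5), (2,6), (3,6), (4,7)

α = atan 0.3 = 16.70°;  2α = 33.40°
n_0 = (-0.0961, -0.9954)
n_1 = (+0.6589, -0.7522)
n_2 = (+0.9588, -0.2841)
n_3 = (+0.9979, +0.0651)
n_4 = (+0.5954, +0.8034)
n_5 = (-0.6546, +0.7559)
n_6 = (-0.9766, -0.2151)
n_7 = (-0.6402, -0.7682)
  (0,1): δ = 133.27°  ·
  (0,2): δ = 100.99°  ·
  (0,3): δ = 80.75°  ·
  (0,4): δ = 31.02°  ✓
  (0,5): δ = 46.41°  ·
  (0,6): δ = 107.94°  ·
  (0,7): δ = 145.71°  ·
  (1,2): δ = 147.72°  ·
  (1,3): δ = 127.49°  ·
  (1,4): δ = 77.76°  ·
  (1,5): δ = 0.33°  ✓
  (1,6): δ = 61.20°  ·
  (1,7): δ = 98.98°  ·
  (2,3): δ = 159.76°  ·
  (2,4): δ = 110.04°  ·
  (2,5): δ = 32.60°  ✓
  (2,6): δ = 28.93°  ✓
  (2,7): δ = 66.70°  ·
  (3,4): δ = 130.27°  ·
  (3,5): δ = 52.84°  ·
  (3,6): δ = 8.69°  ✓
  (3,7): δ = 46.46°  ·
  (4,5): δ = 102.57°  ·
  (4,6): δ = 41.04°  ·
  (4,7): δ = 3.27°  ✓
  (5,6): δ = 118.47°  ·
  (5,7): δ = 80.70°  ·
  (6,7): δ = 142.23°  ·
antipodal pairs: 6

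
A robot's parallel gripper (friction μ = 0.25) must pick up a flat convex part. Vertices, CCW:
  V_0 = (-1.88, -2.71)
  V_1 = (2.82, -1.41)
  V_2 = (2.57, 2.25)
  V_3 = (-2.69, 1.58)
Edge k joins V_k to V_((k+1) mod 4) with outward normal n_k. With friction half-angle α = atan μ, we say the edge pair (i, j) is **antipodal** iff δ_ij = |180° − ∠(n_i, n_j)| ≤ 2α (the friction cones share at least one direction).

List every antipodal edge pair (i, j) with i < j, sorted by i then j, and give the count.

α = atan 0.25 = 14.04°;  2α = 28.07°
n_0 = (+0.2666, -0.9638)
n_1 = (+0.9977, +0.0681)
n_2 = (-0.1264, +0.9920)
n_3 = (-0.9826, -0.1855)
  (0,1): δ = 101.55°  ·
  (0,2): δ = 8.20°  ✓
  (0,3): δ = 85.23°  ·
  (1,2): δ = 86.65°  ·
  (1,3): δ = 6.78°  ✓
  (2,3): δ = 86.57°  ·
antipodal pairs: 2

count = 2; pairs: (0,2), (1,3)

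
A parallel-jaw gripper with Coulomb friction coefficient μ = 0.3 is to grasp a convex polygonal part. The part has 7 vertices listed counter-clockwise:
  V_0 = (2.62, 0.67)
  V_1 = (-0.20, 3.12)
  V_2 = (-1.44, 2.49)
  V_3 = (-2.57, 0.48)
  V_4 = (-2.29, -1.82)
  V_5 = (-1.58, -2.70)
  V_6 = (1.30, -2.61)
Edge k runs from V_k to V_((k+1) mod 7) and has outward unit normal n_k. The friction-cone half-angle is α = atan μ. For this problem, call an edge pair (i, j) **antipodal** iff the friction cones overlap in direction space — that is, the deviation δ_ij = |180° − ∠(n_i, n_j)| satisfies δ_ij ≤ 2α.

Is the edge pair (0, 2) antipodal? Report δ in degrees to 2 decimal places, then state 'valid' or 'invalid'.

δ = 78.36°, invalid

α = atan 0.3 = 16.70°;  2α = 33.40°
edge 0: e_0 = (-2.82, +2.45);  n_0 = (+0.6558, +0.7549)
edge 2: e_2 = (-1.13, -2.01);  n_2 = (-0.8717, +0.4901)
∠(n_0, n_2) = 101.64°
δ = |180° − 101.64°| = 78.36°
78.36° > 2α = 33.40°  →  invalid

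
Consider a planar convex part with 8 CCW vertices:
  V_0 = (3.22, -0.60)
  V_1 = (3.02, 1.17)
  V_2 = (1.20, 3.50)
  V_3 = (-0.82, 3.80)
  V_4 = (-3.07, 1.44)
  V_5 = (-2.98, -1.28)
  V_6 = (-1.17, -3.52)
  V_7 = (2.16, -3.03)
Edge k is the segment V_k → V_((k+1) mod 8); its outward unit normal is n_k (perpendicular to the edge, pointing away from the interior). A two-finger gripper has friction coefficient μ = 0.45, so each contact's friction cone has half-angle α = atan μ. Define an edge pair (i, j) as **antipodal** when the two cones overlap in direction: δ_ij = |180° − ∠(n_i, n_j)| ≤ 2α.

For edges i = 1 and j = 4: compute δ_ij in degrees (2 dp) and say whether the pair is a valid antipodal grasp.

α = atan 0.45 = 24.23°;  2α = 48.46°
edge 1: e_1 = (-1.82, +2.33);  n_1 = (+0.7881, +0.6156)
edge 4: e_4 = (+0.09, -2.72);  n_4 = (-0.9995, -0.0331)
∠(n_1, n_4) = 143.90°
δ = |180° − 143.90°| = 36.10°
36.10° ≤ 2α = 48.46°  →  valid

δ = 36.10°, valid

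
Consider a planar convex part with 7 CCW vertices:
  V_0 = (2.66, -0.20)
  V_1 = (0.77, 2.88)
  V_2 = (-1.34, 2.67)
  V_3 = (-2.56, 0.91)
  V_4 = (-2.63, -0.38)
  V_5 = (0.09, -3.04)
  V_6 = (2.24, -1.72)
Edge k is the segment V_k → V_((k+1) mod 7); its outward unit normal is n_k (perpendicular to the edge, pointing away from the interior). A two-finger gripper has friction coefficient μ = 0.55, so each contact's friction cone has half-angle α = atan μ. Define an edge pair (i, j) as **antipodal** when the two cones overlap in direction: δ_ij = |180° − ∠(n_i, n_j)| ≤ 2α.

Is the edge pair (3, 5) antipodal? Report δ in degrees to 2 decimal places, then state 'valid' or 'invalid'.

δ = 55.35°, valid

α = atan 0.55 = 28.81°;  2α = 57.62°
edge 3: e_3 = (-0.07, -1.29);  n_3 = (-0.9985, +0.0542)
edge 5: e_5 = (+2.15, +1.32);  n_5 = (+0.5232, -0.8522)
∠(n_3, n_5) = 124.65°
δ = |180° − 124.65°| = 55.35°
55.35° ≤ 2α = 57.62°  →  valid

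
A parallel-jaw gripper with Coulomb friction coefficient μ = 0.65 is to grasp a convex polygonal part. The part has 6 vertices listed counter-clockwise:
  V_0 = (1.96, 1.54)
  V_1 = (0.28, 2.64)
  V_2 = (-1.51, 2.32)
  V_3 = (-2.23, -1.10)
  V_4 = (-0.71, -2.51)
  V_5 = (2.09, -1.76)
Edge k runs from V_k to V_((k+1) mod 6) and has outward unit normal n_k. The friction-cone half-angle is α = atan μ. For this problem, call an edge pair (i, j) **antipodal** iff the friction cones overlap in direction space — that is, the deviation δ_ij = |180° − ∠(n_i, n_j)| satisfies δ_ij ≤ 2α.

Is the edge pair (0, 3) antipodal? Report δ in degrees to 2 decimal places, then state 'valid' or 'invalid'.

δ = 9.63°, valid

α = atan 0.65 = 33.02°;  2α = 66.05°
edge 0: e_0 = (-1.68, +1.10);  n_0 = (+0.5478, +0.8366)
edge 3: e_3 = (+1.52, -1.41);  n_3 = (-0.6801, -0.7331)
∠(n_0, n_3) = 170.37°
δ = |180° − 170.37°| = 9.63°
9.63° ≤ 2α = 66.05°  →  valid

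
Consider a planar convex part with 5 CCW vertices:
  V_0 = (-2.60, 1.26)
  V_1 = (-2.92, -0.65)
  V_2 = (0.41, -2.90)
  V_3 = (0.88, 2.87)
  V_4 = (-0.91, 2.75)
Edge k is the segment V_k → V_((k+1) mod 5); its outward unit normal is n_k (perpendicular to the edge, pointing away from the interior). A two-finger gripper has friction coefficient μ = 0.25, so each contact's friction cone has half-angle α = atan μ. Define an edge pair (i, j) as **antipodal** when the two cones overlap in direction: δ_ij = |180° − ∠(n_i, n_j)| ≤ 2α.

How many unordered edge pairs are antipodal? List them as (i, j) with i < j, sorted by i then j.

α = atan 0.25 = 14.04°;  2α = 28.07°
n_0 = (-0.9863, +0.1652)
n_1 = (-0.5599, -0.8286)
n_2 = (+0.9967, -0.0812)
n_3 = (-0.0669, +0.9978)
n_4 = (-0.6613, +0.7501)
  (0,1): δ = 114.53°  ·
  (0,2): δ = 4.85°  ✓
  (0,3): δ = 103.35°  ·
  (0,4): δ = 140.91°  ·
  (1,2): δ = 60.61°  ·
  (1,3): δ = 37.88°  ·
  (1,4): δ = 75.45°  ·
  (2,3): δ = 81.51°  ·
  (2,4): δ = 43.94°  ·
  (3,4): δ = 142.43°  ·
antipodal pairs: 1

count = 1; pairs: (0,2)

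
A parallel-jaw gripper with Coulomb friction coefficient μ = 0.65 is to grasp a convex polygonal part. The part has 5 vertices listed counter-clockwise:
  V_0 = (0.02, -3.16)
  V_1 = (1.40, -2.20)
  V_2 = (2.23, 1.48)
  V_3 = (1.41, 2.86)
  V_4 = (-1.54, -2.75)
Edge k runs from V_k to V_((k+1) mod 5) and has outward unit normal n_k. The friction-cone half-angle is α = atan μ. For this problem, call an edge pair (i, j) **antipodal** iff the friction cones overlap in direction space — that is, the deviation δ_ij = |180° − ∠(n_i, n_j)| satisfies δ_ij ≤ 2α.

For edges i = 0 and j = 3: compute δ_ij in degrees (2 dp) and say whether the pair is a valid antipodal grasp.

α = atan 0.65 = 33.02°;  2α = 66.05°
edge 0: e_0 = (+1.38, +0.96);  n_0 = (+0.5711, -0.8209)
edge 3: e_3 = (-2.95, -5.61);  n_3 = (-0.8851, +0.4654)
∠(n_0, n_3) = 152.56°
δ = |180° − 152.56°| = 27.44°
27.44° ≤ 2α = 66.05°  →  valid

δ = 27.44°, valid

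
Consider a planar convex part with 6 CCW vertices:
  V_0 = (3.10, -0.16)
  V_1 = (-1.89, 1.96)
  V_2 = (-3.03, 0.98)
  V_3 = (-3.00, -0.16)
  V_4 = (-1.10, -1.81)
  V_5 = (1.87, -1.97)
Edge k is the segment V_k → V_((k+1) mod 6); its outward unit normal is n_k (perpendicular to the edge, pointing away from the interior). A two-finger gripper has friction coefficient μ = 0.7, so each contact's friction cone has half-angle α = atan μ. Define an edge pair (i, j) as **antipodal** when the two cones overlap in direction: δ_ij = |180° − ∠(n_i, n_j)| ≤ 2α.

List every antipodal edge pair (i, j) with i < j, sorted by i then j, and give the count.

α = atan 0.7 = 34.99°;  2α = 69.98°
n_0 = (+0.3910, +0.9204)
n_1 = (-0.6519, +0.7583)
n_2 = (-0.9997, -0.0263)
n_3 = (-0.6557, -0.7550)
n_4 = (-0.0538, -0.9986)
n_5 = (+0.8271, -0.5621)
  (0,1): δ = 116.30°  ·
  (0,2): δ = 65.47°  ✓
  (0,3): δ = 17.95°  ✓
  (0,4): δ = 19.93°  ✓
  (0,5): δ = 78.82°  ·
  (1,2): δ = 129.18°  ·
  (1,3): δ = 81.66°  ·
  (1,4): δ = 43.77°  ✓
  (1,5): δ = 15.12°  ✓
  (2,3): δ = 132.48°  ·
  (2,4): δ = 94.59°  ·
  (2,5): δ = 35.71°  ✓
  (3,4): δ = 142.11°  ·
  (3,5): δ = 83.23°  ·
  (4,5): δ = 121.11°  ·
antipodal pairs: 6

count = 6; pairs: (0,2), (0,3), (0,4), (1,4), (1,5), (2,5)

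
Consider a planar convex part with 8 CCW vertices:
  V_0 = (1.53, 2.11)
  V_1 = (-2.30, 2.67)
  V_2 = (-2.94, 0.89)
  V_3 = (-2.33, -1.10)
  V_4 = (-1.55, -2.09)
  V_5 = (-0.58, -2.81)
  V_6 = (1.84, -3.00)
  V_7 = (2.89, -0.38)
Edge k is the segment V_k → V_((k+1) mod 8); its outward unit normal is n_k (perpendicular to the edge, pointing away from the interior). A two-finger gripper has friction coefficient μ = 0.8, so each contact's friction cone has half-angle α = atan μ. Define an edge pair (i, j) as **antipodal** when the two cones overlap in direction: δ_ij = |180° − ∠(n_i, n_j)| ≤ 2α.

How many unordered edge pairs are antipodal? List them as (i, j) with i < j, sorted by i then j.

count = 15; pairs: (0,2), (0,3), (0,4), (0,5), (0,6), (1,5), (1,6), (1,7), (2,6), (2,7), (3,6), (3,7), (4,6), (4,7), (5,7)

α = atan 0.8 = 38.66°;  2α = 77.32°
n_0 = (+0.1447, +0.9895)
n_1 = (-0.9410, +0.3383)
n_2 = (-0.9561, -0.2931)
n_3 = (-0.7855, -0.6189)
n_4 = (-0.5960, -0.8030)
n_5 = (-0.0783, -0.9969)
n_6 = (+0.9282, -0.3720)
n_7 = (+0.8776, +0.4793)
  (0,1): δ = 101.46°  ·
  (0,2): δ = 64.64°  ✓
  (0,3): δ = 43.45°  ✓
  (0,4): δ = 28.27°  ✓
  (0,5): δ = 3.83°  ✓
  (0,6): δ = 76.48°  ✓
  (0,7): δ = 126.96°  ·
  (1,2): δ = 143.18°  ·
  (1,3): δ = 121.99°  ·
  (1,4): δ = 106.81°  ·
  (1,5): δ = 74.71°  ✓
  (1,6): δ = 2.06°  ✓
  (1,7): δ = 48.42°  ✓
  (2,3): δ = 158.81°  ·
  (2,4): δ = 143.63°  ·
  (2,5): δ = 111.53°  ·
  (2,6): δ = 38.88°  ✓
  (2,7): δ = 11.60°  ✓
  (3,4): δ = 164.82°  ·
  (3,5): δ = 132.72°  ·
  (3,6): δ = 60.07°  ✓
  (3,7): δ = 9.59°  ✓
  (4,5): δ = 147.90°  ·
  (4,6): δ = 75.25°  ✓
  (4,7): δ = 24.77°  ✓
  (5,6): δ = 107.35°  ·
  (5,7): δ = 56.87°  ✓
  (6,7): δ = 129.52°  ·
antipodal pairs: 15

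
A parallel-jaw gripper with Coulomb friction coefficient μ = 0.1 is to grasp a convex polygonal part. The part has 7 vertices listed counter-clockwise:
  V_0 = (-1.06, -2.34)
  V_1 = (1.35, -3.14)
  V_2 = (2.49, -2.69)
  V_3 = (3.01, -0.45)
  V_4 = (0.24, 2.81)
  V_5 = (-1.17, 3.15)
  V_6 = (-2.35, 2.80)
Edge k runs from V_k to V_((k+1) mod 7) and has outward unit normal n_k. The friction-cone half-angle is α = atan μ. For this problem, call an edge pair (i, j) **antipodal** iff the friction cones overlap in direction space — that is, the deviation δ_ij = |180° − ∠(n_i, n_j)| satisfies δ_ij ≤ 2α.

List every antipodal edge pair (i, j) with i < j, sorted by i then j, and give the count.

α = atan 0.1 = 5.71°;  2α = 11.42°
n_0 = (-0.3150, -0.9491)
n_1 = (+0.3672, -0.9302)
n_2 = (+0.9741, -0.2261)
n_3 = (+0.7621, +0.6475)
n_4 = (+0.2344, +0.9721)
n_5 = (-0.2844, +0.9587)
n_6 = (-0.9699, -0.2434)
  (0,1): δ = 140.10°  ·
  (0,2): δ = 84.71°  ·
  (0,3): δ = 31.28°  ·
  (0,4): δ = 4.81°  ✓
  (0,5): δ = 34.88°  ·
  (0,6): δ = 122.45°  ·
  (1,2): δ = 124.61°  ·
  (1,3): δ = 71.19°  ·
  (1,4): δ = 35.10°  ·
  (1,5): δ = 5.02°  ✓
  (1,6): δ = 82.55°  ·
  (2,3): δ = 126.58°  ·
  (2,4): δ = 90.49°  ·
  (2,5): δ = 60.41°  ·
  (2,6): δ = 27.16°  ·
  (3,4): δ = 143.91°  ·
  (3,5): δ = 113.83°  ·
  (3,6): δ = 26.27°  ·
  (4,5): δ = 149.92°  ·
  (4,6): δ = 62.35°  ·
  (5,6): δ = 92.43°  ·
antipodal pairs: 2

count = 2; pairs: (0,4), (1,5)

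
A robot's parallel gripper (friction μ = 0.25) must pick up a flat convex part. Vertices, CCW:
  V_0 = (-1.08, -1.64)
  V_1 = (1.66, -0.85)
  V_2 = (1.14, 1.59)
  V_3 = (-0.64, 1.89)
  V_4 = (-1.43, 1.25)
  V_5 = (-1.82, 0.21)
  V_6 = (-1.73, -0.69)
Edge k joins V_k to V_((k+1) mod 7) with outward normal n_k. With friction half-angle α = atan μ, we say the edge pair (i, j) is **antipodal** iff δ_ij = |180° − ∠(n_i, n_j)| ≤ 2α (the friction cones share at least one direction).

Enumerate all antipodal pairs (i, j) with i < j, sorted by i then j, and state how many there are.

count = 4; pairs: (0,2), (0,3), (1,5), (1,6)

α = atan 0.25 = 14.04°;  2α = 28.07°
n_0 = (+0.2770, -0.9609)
n_1 = (+0.9780, +0.2084)
n_2 = (+0.1662, +0.9861)
n_3 = (-0.6295, +0.7770)
n_4 = (-0.9363, +0.3511)
n_5 = (-0.9950, -0.0995)
n_6 = (-0.8253, -0.5647)
  (0,1): δ = 94.05°  ·
  (0,2): δ = 25.65°  ✓
  (0,3): δ = 22.93°  ✓
  (0,4): δ = 53.36°  ·
  (0,5): δ = 79.63°  ·
  (0,6): δ = 108.30°  ·
  (1,2): δ = 111.60°  ·
  (1,3): δ = 63.02°  ·
  (1,4): δ = 32.59°  ·
  (1,5): δ = 6.32°  ✓
  (1,6): δ = 22.35°  ✓
  (2,3): δ = 131.42°  ·
  (2,4): δ = 100.99°  ·
  (2,5): δ = 74.72°  ·
  (2,6): δ = 46.05°  ·
  (3,4): δ = 149.57°  ·
  (3,5): δ = 123.30°  ·
  (3,6): δ = 94.63°  ·
  (4,5): δ = 153.73°  ·
  (4,6): δ = 125.06°  ·
  (5,6): δ = 151.33°  ·
antipodal pairs: 4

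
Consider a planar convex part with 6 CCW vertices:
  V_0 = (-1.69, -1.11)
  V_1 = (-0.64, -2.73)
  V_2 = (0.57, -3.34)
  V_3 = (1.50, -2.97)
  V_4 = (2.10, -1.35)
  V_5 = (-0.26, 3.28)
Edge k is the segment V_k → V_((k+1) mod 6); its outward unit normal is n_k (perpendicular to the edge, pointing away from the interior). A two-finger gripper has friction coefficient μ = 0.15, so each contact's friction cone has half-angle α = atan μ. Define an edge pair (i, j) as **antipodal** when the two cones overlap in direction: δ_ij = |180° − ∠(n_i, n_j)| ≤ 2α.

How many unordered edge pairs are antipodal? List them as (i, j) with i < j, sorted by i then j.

α = atan 0.15 = 8.53°;  2α = 17.06°
n_0 = (-0.8392, -0.5439)
n_1 = (-0.4502, -0.8929)
n_2 = (+0.3697, -0.9292)
n_3 = (+0.9377, -0.3473)
n_4 = (+0.8909, +0.4541)
n_5 = (-0.9508, +0.3097)
  (0,1): δ = 149.70°  ·
  (0,2): δ = 101.25°  ·
  (0,3): δ = 53.27°  ·
  (0,4): δ = 5.94°  ✓
  (0,5): δ = 129.01°  ·
  (1,2): δ = 131.55°  ·
  (1,3): δ = 83.57°  ·
  (1,4): δ = 36.24°  ·
  (1,5): δ = 98.71°  ·
  (2,3): δ = 132.02°  ·
  (2,4): δ = 84.69°  ·
  (2,5): δ = 50.26°  ·
  (3,4): δ = 132.67°  ·
  (3,5): δ = 2.28°  ✓
  (4,5): δ = 45.05°  ·
antipodal pairs: 2

count = 2; pairs: (0,4), (3,5)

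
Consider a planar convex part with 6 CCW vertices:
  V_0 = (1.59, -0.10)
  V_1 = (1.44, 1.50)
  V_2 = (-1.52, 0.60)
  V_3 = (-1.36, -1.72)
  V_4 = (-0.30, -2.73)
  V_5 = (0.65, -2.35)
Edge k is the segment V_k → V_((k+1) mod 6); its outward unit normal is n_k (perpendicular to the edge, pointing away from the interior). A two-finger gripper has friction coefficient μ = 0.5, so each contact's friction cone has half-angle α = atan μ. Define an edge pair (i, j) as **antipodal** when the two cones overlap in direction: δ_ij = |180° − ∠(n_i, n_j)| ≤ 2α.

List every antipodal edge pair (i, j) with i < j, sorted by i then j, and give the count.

α = atan 0.5 = 26.57°;  2α = 53.13°
n_0 = (+0.9956, +0.0933)
n_1 = (-0.2909, +0.9568)
n_2 = (-0.9976, -0.0688)
n_3 = (-0.6898, -0.7240)
n_4 = (+0.3714, -0.9285)
n_5 = (+0.9227, -0.3855)
  (0,1): δ = 78.44°  ·
  (0,2): δ = 1.41°  ✓
  (0,3): δ = 41.03°  ✓
  (0,4): δ = 106.45°  ·
  (0,5): δ = 151.97°  ·
  (1,2): δ = 102.97°  ·
  (1,3): δ = 60.53°  ·
  (1,4): δ = 4.89°  ✓
  (1,5): δ = 50.41°  ✓
  (2,3): δ = 137.56°  ·
  (2,4): δ = 72.14°  ·
  (2,5): δ = 26.62°  ✓
  (3,4): δ = 114.58°  ·
  (3,5): δ = 69.06°  ·
  (4,5): δ = 134.48°  ·
antipodal pairs: 5

count = 5; pairs: (0,2), (0,3), (1,4), (1,5), (2,5)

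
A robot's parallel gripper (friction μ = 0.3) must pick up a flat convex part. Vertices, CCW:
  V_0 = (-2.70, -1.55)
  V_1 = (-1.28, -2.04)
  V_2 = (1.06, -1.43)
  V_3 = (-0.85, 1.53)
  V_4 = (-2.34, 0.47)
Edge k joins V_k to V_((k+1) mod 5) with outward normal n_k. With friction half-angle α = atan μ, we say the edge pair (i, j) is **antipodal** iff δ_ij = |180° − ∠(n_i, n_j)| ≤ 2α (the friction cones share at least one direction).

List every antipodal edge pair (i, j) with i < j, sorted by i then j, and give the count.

α = atan 0.3 = 16.70°;  2α = 33.40°
n_0 = (-0.3262, -0.9453)
n_1 = (+0.2523, -0.9677)
n_2 = (+0.8403, +0.5422)
n_3 = (-0.5797, +0.8148)
n_4 = (-0.9845, +0.1755)
  (0,1): δ = 146.35°  ·
  (0,2): δ = 38.13°  ·
  (0,3): δ = 54.47°  ·
  (0,4): δ = 98.93°  ·
  (1,2): δ = 71.78°  ·
  (1,3): δ = 20.82°  ✓
  (1,4): δ = 65.28°  ·
  (2,3): δ = 87.40°  ·
  (2,4): δ = 42.94°  ·
  (3,4): δ = 135.53°  ·
antipodal pairs: 1

count = 1; pairs: (1,3)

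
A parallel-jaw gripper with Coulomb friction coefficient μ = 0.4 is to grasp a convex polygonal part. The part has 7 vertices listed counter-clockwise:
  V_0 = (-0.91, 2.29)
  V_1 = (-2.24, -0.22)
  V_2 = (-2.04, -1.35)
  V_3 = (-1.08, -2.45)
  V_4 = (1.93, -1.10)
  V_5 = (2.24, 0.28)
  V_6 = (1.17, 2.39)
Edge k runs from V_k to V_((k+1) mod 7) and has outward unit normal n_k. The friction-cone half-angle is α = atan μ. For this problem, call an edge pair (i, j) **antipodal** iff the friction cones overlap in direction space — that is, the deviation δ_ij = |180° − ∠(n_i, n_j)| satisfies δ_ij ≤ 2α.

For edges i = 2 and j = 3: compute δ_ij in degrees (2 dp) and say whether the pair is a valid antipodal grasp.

δ = 106.96°, invalid

α = atan 0.4 = 21.80°;  2α = 43.60°
edge 2: e_2 = (+0.96, -1.10);  n_2 = (-0.7534, -0.6575)
edge 3: e_3 = (+3.01, +1.35);  n_3 = (+0.4092, -0.9124)
∠(n_2, n_3) = 73.04°
δ = |180° − 73.04°| = 106.96°
106.96° > 2α = 43.60°  →  invalid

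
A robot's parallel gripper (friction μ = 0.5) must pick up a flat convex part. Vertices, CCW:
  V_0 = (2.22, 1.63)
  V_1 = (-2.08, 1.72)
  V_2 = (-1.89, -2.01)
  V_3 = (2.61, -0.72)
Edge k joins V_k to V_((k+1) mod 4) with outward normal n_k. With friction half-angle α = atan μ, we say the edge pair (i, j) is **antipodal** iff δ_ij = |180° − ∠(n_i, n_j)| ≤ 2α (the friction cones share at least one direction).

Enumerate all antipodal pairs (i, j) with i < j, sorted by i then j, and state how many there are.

count = 2; pairs: (0,2), (1,3)

α = atan 0.5 = 26.57°;  2α = 53.13°
n_0 = (+0.0209, +0.9998)
n_1 = (-0.9987, -0.0509)
n_2 = (+0.2756, -0.9613)
n_3 = (+0.9865, +0.1637)
  (0,1): δ = 85.88°  ·
  (0,2): δ = 17.19°  ✓
  (0,3): δ = 100.62°  ·
  (1,2): δ = 76.92°  ·
  (1,3): δ = 6.51°  ✓
  (2,3): δ = 96.57°  ·
antipodal pairs: 2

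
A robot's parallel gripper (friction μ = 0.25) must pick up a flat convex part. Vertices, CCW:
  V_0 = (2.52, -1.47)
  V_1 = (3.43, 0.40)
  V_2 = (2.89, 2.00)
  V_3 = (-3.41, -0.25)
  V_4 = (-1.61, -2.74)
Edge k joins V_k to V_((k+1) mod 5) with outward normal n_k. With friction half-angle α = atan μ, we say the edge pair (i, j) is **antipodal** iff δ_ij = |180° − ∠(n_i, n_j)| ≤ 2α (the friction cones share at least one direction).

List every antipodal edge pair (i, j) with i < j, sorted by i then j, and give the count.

α = atan 0.25 = 14.04°;  2α = 28.07°
n_0 = (+0.8992, -0.4376)
n_1 = (+0.9475, +0.3198)
n_2 = (-0.3363, +0.9417)
n_3 = (-0.8104, -0.5858)
n_4 = (+0.2939, -0.9558)
  (0,1): δ = 135.40°  ·
  (0,2): δ = 44.40°  ·
  (0,3): δ = 61.81°  ·
  (0,4): δ = 133.04°  ·
  (1,2): δ = 89.00°  ·
  (1,3): δ = 17.21°  ✓
  (1,4): δ = 88.44°  ·
  (2,3): δ = 73.79°  ·
  (2,4): δ = 2.56°  ✓
  (3,4): δ = 108.77°  ·
antipodal pairs: 2

count = 2; pairs: (1,3), (2,4)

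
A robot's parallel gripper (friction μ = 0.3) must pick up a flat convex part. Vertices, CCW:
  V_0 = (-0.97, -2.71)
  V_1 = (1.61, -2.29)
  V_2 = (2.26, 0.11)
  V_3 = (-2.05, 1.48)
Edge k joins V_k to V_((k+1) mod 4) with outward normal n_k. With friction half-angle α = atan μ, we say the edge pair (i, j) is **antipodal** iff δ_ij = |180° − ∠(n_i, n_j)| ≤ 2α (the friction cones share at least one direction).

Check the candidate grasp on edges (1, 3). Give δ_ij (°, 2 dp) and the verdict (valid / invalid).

δ = 29.61°, valid

α = atan 0.3 = 16.70°;  2α = 33.40°
edge 1: e_1 = (+0.65, +2.40);  n_1 = (+0.9652, -0.2614)
edge 3: e_3 = (+1.08, -4.19);  n_3 = (-0.9683, -0.2496)
∠(n_1, n_3) = 150.39°
δ = |180° − 150.39°| = 29.61°
29.61° ≤ 2α = 33.40°  →  valid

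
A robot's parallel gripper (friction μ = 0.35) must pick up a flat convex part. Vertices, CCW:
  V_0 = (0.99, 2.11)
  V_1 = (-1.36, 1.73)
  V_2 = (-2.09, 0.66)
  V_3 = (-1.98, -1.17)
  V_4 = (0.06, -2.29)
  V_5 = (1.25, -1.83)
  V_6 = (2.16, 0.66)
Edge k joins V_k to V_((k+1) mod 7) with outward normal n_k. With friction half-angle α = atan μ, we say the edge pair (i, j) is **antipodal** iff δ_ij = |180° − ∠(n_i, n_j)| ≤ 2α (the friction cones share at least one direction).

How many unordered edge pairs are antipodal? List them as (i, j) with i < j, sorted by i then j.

count = 7; pairs: (0,3), (0,4), (1,4), (1,5), (2,5), (2,6), (3,6)

α = atan 0.35 = 19.29°;  2α = 38.58°
n_0 = (-0.1596, +0.9872)
n_1 = (-0.8261, +0.5636)
n_2 = (-0.9982, -0.0600)
n_3 = (-0.4813, -0.8766)
n_4 = (+0.3606, -0.9327)
n_5 = (+0.9392, -0.3433)
n_6 = (+0.7782, +0.6280)
  (0,1): δ = 133.49°  ·
  (0,2): δ = 95.75°  ·
  (0,3): δ = 37.95°  ✓
  (0,4): δ = 11.95°  ✓
  (0,5): δ = 60.74°  ·
  (0,6): δ = 119.71°  ·
  (1,2): δ = 142.26°  ·
  (1,3): δ = 84.46°  ·
  (1,4): δ = 34.56°  ✓
  (1,5): δ = 14.23°  ✓
  (1,6): δ = 73.20°  ·
  (2,3): δ = 122.21°  ·
  (2,4): δ = 72.31°  ·
  (2,5): δ = 23.52°  ✓
  (2,6): δ = 35.46°  ✓
  (3,4): δ = 130.10°  ·
  (3,5): δ = 81.31°  ·
  (3,6): δ = 22.33°  ✓
  (4,5): δ = 131.21°  ·
  (4,6): δ = 72.23°  ·
  (5,6): δ = 121.02°  ·
antipodal pairs: 7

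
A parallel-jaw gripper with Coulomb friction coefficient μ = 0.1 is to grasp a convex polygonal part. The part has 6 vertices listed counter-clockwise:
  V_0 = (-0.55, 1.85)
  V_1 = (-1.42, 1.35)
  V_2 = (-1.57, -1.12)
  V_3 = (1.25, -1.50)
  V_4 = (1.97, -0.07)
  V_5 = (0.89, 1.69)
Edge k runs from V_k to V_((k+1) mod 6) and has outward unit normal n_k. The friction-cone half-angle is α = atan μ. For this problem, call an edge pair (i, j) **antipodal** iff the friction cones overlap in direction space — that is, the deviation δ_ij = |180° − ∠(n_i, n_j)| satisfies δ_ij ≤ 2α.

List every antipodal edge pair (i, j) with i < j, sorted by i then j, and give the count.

α = atan 0.1 = 5.71°;  2α = 11.42°
n_0 = (-0.4983, +0.8670)
n_1 = (-0.9982, +0.0606)
n_2 = (-0.1335, -0.9910)
n_3 = (+0.8932, -0.4497)
n_4 = (+0.8523, +0.5230)
n_5 = (+0.1104, +0.9939)
  (0,1): δ = 123.36°  ·
  (0,2): δ = 37.56°  ·
  (0,3): δ = 33.39°  ·
  (0,4): δ = 91.65°  ·
  (0,5): δ = 143.77°  ·
  (1,2): δ = 94.20°  ·
  (1,3): δ = 23.25°  ·
  (1,4): δ = 35.01°  ·
  (1,5): δ = 87.14°  ·
  (2,3): δ = 109.05°  ·
  (2,4): δ = 50.79°  ·
  (2,5): δ = 1.33°  ✓
  (3,4): δ = 121.74°  ·
  (3,5): δ = 69.62°  ·
  (4,5): δ = 127.87°  ·
antipodal pairs: 1

count = 1; pairs: (2,5)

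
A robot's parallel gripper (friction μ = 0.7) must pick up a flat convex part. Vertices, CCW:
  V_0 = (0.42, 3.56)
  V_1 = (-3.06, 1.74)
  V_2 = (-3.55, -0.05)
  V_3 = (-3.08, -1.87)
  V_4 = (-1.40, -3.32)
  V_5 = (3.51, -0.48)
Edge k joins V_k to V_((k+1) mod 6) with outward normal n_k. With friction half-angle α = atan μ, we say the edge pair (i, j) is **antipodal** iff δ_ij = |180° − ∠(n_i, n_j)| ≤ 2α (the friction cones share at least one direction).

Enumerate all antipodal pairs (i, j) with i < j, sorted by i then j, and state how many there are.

α = atan 0.7 = 34.99°;  2α = 69.98°
n_0 = (-0.4634, +0.8861)
n_1 = (-0.9645, +0.2640)
n_2 = (-0.9682, -0.2500)
n_3 = (-0.6534, -0.7570)
n_4 = (+0.5007, -0.8656)
n_5 = (+0.7943, +0.6075)
  (0,1): δ = 132.92°  ·
  (0,2): δ = 103.13°  ·
  (0,3): δ = 68.41°  ✓
  (0,4): δ = 2.44°  ✓
  (0,5): δ = 99.80°  ·
  (1,2): δ = 150.21°  ·
  (1,3): δ = 115.49°  ·
  (1,4): δ = 44.65°  ✓
  (1,5): δ = 52.72°  ✓
  (2,3): δ = 145.28°  ·
  (2,4): δ = 74.43°  ·
  (2,5): δ = 22.93°  ✓
  (3,4): δ = 109.16°  ·
  (3,5): δ = 11.79°  ✓
  (4,5): δ = 82.63°  ·
antipodal pairs: 6

count = 6; pairs: (0,3), (0,4), (1,4), (1,5), (2,5), (3,5)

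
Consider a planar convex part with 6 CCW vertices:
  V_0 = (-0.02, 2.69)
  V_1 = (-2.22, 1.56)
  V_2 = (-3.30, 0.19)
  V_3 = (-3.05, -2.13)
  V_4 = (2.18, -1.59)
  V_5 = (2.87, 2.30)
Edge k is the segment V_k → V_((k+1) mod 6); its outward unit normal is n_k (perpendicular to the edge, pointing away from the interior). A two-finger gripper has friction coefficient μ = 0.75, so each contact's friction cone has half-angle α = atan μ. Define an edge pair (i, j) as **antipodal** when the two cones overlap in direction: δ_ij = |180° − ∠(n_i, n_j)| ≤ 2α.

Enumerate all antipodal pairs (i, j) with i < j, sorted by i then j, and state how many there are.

count = 6; pairs: (0,3), (0,4), (1,3), (1,4), (2,4), (3,5)

α = atan 0.75 = 36.87°;  2α = 73.74°
n_0 = (-0.4569, +0.8895)
n_1 = (-0.7853, +0.6191)
n_2 = (-0.9942, -0.1071)
n_3 = (+0.1027, -0.9947)
n_4 = (+0.9846, -0.1747)
n_5 = (+0.1337, +0.9910)
  (0,1): δ = 155.44°  ·
  (0,2): δ = 111.04°  ·
  (0,3): δ = 21.29°  ✓
  (0,4): δ = 52.75°  ✓
  (0,5): δ = 145.13°  ·
  (1,2): δ = 135.60°  ·
  (1,3): δ = 45.86°  ✓
  (1,4): δ = 28.19°  ✓
  (1,5): δ = 120.56°  ·
  (2,3): δ = 90.26°  ·
  (2,4): δ = 16.21°  ✓
  (2,5): δ = 76.16°  ·
  (3,4): δ = 105.95°  ·
  (3,5): δ = 13.58°  ✓
  (4,5): δ = 87.63°  ·
antipodal pairs: 6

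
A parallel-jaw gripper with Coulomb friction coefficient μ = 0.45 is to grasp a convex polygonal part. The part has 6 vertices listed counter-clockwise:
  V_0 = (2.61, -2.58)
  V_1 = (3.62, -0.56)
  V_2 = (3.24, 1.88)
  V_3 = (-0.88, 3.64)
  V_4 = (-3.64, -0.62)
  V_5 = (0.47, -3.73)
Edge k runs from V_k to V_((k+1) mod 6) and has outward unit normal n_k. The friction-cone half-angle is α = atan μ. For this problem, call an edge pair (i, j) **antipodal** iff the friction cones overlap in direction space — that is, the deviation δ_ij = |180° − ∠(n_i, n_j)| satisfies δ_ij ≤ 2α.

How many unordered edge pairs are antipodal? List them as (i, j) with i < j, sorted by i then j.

α = atan 0.45 = 24.23°;  2α = 48.46°
n_0 = (+0.8944, -0.4472)
n_1 = (+0.9881, +0.1539)
n_2 = (+0.3928, +0.9196)
n_3 = (-0.8393, +0.5437)
n_4 = (-0.6034, -0.7974)
n_5 = (+0.4734, -0.8809)
  (0,1): δ = 144.58°  ·
  (0,2): δ = 86.57°  ·
  (0,3): δ = 6.37°  ✓
  (0,4): δ = 79.45°  ·
  (0,5): δ = 144.82°  ·
  (1,2): δ = 121.98°  ·
  (1,3): δ = 41.79°  ✓
  (1,4): δ = 44.03°  ✓
  (1,5): δ = 109.40°  ·
  (2,3): δ = 99.81°  ·
  (2,4): δ = 13.98°  ✓
  (2,5): δ = 51.38°  ·
  (3,4): δ = 94.18°  ·
  (3,5): δ = 28.81°  ✓
  (4,5): δ = 114.63°  ·
antipodal pairs: 5

count = 5; pairs: (0,3), (1,3), (1,4), (2,4), (3,5)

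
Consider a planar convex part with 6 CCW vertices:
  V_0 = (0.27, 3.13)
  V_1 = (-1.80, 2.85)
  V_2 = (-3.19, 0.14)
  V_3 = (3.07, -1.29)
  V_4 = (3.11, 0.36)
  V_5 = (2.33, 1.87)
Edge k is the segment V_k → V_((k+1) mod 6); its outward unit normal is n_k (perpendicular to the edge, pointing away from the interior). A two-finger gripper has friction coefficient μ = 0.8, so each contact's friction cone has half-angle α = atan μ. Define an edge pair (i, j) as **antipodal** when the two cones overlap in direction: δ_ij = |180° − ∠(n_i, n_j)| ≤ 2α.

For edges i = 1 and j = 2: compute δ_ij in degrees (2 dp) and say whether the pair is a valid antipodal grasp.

α = atan 0.8 = 38.66°;  2α = 77.32°
edge 1: e_1 = (-1.39, -2.71);  n_1 = (-0.8898, +0.4564)
edge 2: e_2 = (+6.26, -1.43);  n_2 = (-0.2227, -0.9749)
∠(n_1, n_2) = 104.29°
δ = |180° − 104.29°| = 75.71°
75.71° ≤ 2α = 77.32°  →  valid

δ = 75.71°, valid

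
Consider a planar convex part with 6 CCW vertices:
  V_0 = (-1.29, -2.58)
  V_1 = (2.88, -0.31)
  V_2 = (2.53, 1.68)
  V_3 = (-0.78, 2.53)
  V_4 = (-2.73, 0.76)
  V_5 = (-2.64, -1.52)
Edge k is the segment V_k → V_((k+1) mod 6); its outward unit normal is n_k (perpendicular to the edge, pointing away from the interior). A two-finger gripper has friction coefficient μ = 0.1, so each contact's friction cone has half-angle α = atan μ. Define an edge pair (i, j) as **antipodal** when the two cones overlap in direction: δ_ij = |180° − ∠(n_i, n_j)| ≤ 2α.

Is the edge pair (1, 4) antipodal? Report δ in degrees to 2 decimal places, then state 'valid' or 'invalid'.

δ = 7.71°, valid

α = atan 0.1 = 5.71°;  2α = 11.42°
edge 1: e_1 = (-0.35, +1.99);  n_1 = (+0.9849, +0.1732)
edge 4: e_4 = (+0.09, -2.28);  n_4 = (-0.9992, -0.0394)
∠(n_1, n_4) = 172.29°
δ = |180° − 172.29°| = 7.71°
7.71° ≤ 2α = 11.42°  →  valid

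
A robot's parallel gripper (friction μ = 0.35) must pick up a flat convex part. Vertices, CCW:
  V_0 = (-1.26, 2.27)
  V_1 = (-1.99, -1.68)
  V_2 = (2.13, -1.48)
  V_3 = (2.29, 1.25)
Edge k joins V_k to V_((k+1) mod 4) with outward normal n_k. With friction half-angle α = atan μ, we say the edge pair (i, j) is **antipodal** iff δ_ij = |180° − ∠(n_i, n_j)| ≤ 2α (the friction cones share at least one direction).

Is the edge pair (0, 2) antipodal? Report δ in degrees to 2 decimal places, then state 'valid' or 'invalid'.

α = atan 0.35 = 19.29°;  2α = 38.58°
edge 0: e_0 = (-0.73, -3.95);  n_0 = (-0.9833, +0.1817)
edge 2: e_2 = (+0.16, +2.73);  n_2 = (+0.9983, -0.0585)
∠(n_0, n_2) = 172.88°
δ = |180° − 172.88°| = 7.12°
7.12° ≤ 2α = 38.58°  →  valid

δ = 7.12°, valid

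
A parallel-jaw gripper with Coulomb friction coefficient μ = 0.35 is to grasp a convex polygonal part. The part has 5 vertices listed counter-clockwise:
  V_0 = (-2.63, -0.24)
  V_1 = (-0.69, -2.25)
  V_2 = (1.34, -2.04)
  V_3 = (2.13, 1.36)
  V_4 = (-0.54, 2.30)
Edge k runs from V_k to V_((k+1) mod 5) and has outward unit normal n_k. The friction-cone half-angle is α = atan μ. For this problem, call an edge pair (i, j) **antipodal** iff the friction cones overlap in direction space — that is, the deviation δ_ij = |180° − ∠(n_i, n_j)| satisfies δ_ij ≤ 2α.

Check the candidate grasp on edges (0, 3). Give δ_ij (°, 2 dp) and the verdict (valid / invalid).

δ = 26.62°, valid

α = atan 0.35 = 19.29°;  2α = 38.58°
edge 0: e_0 = (+1.94, -2.01);  n_0 = (-0.7195, -0.6945)
edge 3: e_3 = (-2.67, +0.94);  n_3 = (+0.3321, +0.9433)
∠(n_0, n_3) = 153.38°
δ = |180° − 153.38°| = 26.62°
26.62° ≤ 2α = 38.58°  →  valid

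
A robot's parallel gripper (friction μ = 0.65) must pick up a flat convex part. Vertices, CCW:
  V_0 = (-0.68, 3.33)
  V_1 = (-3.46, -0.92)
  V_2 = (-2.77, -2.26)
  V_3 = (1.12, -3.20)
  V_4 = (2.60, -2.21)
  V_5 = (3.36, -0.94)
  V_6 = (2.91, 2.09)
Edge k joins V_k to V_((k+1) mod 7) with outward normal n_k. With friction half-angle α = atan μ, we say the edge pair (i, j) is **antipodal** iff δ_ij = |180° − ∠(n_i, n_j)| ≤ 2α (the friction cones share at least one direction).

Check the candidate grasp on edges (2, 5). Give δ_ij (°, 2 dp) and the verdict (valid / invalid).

δ = 67.97°, invalid

α = atan 0.65 = 33.02°;  2α = 66.05°
edge 2: e_2 = (+3.89, -0.94);  n_2 = (-0.2349, -0.9720)
edge 5: e_5 = (-0.45, +3.03);  n_5 = (+0.9892, +0.1469)
∠(n_2, n_5) = 112.03°
δ = |180° − 112.03°| = 67.97°
67.97° > 2α = 66.05°  →  invalid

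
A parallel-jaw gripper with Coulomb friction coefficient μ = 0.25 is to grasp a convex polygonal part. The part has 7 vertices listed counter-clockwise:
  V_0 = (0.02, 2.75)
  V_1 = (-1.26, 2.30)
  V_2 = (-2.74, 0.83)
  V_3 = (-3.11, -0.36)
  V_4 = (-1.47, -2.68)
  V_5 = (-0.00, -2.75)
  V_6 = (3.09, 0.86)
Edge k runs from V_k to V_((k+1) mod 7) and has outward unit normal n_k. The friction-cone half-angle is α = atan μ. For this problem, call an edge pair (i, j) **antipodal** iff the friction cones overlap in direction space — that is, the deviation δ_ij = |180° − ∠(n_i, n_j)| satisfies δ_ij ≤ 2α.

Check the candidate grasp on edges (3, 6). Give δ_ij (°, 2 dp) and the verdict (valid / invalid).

δ = 23.13°, valid

α = atan 0.25 = 14.04°;  2α = 28.07°
edge 3: e_3 = (+1.64, -2.32);  n_3 = (-0.8166, -0.5772)
edge 6: e_6 = (-3.07, +1.89);  n_6 = (+0.5243, +0.8516)
∠(n_3, n_6) = 156.87°
δ = |180° − 156.87°| = 23.13°
23.13° ≤ 2α = 28.07°  →  valid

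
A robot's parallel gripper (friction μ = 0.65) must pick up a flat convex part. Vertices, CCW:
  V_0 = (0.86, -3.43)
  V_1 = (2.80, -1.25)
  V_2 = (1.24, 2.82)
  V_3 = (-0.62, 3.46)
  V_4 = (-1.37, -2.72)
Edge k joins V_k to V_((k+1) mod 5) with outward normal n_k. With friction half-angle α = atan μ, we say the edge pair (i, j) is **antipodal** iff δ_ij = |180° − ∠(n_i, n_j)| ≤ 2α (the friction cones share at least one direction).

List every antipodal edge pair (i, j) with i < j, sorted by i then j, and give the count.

count = 4; pairs: (0,3), (1,3), (1,4), (2,4)

α = atan 0.65 = 33.02°;  2α = 66.05°
n_0 = (+0.7470, -0.6648)
n_1 = (+0.9338, +0.3579)
n_2 = (+0.3254, +0.9456)
n_3 = (-0.9927, +0.1205)
n_4 = (-0.3034, -0.9529)
  (0,1): δ = 117.36°  ·
  (0,2): δ = 67.32°  ·
  (0,3): δ = 34.75°  ✓
  (0,4): δ = 114.01°  ·
  (1,2): δ = 129.96°  ·
  (1,3): δ = 27.89°  ✓
  (1,4): δ = 51.37°  ✓
  (2,3): δ = 77.93°  ·
  (2,4): δ = 1.33°  ✓
  (3,4): δ = 100.74°  ·
antipodal pairs: 4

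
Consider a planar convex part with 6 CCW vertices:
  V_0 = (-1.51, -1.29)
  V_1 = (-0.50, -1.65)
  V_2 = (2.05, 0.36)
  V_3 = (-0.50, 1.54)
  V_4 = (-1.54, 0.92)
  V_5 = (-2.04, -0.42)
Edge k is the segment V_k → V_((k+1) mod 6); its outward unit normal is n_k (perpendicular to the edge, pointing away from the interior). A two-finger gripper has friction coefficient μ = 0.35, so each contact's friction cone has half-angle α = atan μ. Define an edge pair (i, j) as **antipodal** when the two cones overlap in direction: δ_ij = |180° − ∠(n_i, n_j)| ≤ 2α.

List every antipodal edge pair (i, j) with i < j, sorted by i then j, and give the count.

count = 4; pairs: (0,2), (1,3), (1,4), (2,5)

α = atan 0.35 = 19.29°;  2α = 38.58°
n_0 = (-0.3357, -0.9420)
n_1 = (+0.6190, -0.7854)
n_2 = (+0.4200, +0.9075)
n_3 = (-0.5121, +0.8589)
n_4 = (-0.9369, +0.3496)
n_5 = (-0.8540, -0.5203)
  (0,1): δ = 122.14°  ·
  (0,2): δ = 5.21°  ✓
  (0,3): δ = 50.42°  ·
  (0,4): δ = 89.16°  ·
  (0,5): δ = 140.97°  ·
  (1,2): δ = 63.08°  ·
  (1,3): δ = 7.44°  ✓
  (1,4): δ = 31.29°  ✓
  (1,5): δ = 83.10°  ·
  (2,3): δ = 124.37°  ·
  (2,4): δ = 85.63°  ·
  (2,5): δ = 33.82°  ✓
  (3,4): δ = 141.26°  ·
  (3,5): δ = 89.45°  ·
  (4,5): δ = 128.19°  ·
antipodal pairs: 4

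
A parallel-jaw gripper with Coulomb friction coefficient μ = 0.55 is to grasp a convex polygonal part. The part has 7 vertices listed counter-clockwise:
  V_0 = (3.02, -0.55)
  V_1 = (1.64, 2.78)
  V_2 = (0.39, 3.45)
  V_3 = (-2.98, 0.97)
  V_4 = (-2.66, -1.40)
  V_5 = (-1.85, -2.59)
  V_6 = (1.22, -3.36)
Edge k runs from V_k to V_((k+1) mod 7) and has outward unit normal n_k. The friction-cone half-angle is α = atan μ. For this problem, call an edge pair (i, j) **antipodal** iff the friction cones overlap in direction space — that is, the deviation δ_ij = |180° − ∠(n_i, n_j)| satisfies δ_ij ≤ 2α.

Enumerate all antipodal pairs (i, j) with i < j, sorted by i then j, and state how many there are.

count = 9; pairs: (0,3), (0,4), (0,5), (1,3), (1,4), (1,5), (2,5), (2,6), (3,6)

α = atan 0.55 = 28.81°;  2α = 57.62°
n_0 = (+0.9238, +0.3828)
n_1 = (+0.4724, +0.8814)
n_2 = (-0.5927, +0.8054)
n_3 = (-0.9910, -0.1338)
n_4 = (-0.8267, -0.5627)
n_5 = (-0.2433, -0.9700)
n_6 = (+0.8421, -0.5394)
  (0,1): δ = 140.70°  ·
  (0,2): δ = 76.16°  ·
  (0,3): δ = 14.82°  ✓
  (0,4): δ = 11.73°  ✓
  (0,5): δ = 53.41°  ✓
  (0,6): δ = 124.85°  ·
  (1,2): δ = 115.46°  ·
  (1,3): δ = 54.12°  ✓
  (1,4): δ = 27.57°  ✓
  (1,5): δ = 14.11°  ✓
  (1,6): δ = 85.55°  ·
  (2,3): δ = 118.66°  ·
  (2,4): δ = 92.11°  ·
  (2,5): δ = 50.43°  ✓
  (2,6): δ = 21.01°  ✓
  (3,4): δ = 153.45°  ·
  (3,5): δ = 111.77°  ·
  (3,6): δ = 40.33°  ✓
  (4,5): δ = 138.32°  ·
  (4,6): δ = 66.88°  ·
  (5,6): δ = 108.56°  ·
antipodal pairs: 9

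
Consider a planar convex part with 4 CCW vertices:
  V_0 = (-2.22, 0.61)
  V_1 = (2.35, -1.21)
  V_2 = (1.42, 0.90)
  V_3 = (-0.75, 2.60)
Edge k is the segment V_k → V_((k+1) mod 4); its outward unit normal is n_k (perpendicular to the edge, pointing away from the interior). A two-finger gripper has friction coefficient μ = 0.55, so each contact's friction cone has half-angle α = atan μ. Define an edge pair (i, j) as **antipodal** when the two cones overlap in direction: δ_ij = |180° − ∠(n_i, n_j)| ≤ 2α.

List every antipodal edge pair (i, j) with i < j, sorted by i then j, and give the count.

α = atan 0.55 = 28.81°;  2α = 57.62°
n_0 = (-0.3700, -0.9290)
n_1 = (+0.9151, +0.4033)
n_2 = (+0.6167, +0.7872)
n_3 = (-0.8043, +0.5942)
  (0,1): δ = 44.50°  ✓
  (0,2): δ = 16.36°  ✓
  (0,3): δ = 75.26°  ·
  (1,2): δ = 151.86°  ·
  (1,3): δ = 60.24°  ·
  (2,3): δ = 88.38°  ·
antipodal pairs: 2

count = 2; pairs: (0,1), (0,2)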